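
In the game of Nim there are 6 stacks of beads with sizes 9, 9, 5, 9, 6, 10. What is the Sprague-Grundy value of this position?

0

Compute the nim-sum pairwise:
9 ⊕ 9 = 0
0 ⊕ 5 = 5
5 ⊕ 9 = 12
12 ⊕ 6 = 10
10 ⊕ 10 = 0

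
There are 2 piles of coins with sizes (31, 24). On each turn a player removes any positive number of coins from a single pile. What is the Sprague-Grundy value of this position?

7

Nim-sum: 31 XOR 24 = 7.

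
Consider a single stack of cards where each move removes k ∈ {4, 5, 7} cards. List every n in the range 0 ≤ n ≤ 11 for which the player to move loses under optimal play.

0, 1, 2, 3, 11

Compute g(0), g(1), … for moves {4, 5, 7}:
k:     0  1  2  3  4  5  6  7  8  9 10 11
g(k):  0  0  0  0  1  1  1  1  2  2  2  0
The P-positions (g = 0) in 0..11 are 0, 1, 2, 3, 11.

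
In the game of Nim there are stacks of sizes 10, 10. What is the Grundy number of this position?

0

Nim-sum: 10 ^ 10 = 0.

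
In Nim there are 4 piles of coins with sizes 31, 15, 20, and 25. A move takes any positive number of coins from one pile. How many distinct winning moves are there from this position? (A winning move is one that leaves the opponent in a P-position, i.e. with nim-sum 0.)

In binary:
  11111  (31)
  01111  (15)
  10100  (20)
  11001  (25)
  -----
  11101  (29)
The overall nim-sum is X = 29. A pile of size p has a winning move iff p XOR X < p (reduce it to p XOR X).
  31: 31 XOR 29 = 2 < 31 — winning move (to 2).
  15: 15 XOR 29 = 18 ≥ 15 — no move.
  20: 20 XOR 29 = 9 < 20 — winning move (to 9).
  25: 25 XOR 29 = 4 < 25 — winning move (to 4).
That gives 3 winning moves.

3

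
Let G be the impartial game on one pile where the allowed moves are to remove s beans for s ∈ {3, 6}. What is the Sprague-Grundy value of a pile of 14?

1

Grundy values for subtraction set {3, 6}:
g(0) = mex{} = 0
g(1) = mex{} = 0
g(2) = mex{} = 0
g(3) = mex{0} = 1
g(4) = mex{0} = 1
g(5) = mex{0} = 1
g(6) = mex{0,1} = 2
g(7) = mex{0,1} = 2
g(8) = mex{0,1} = 2
g(9) = mex{1,2} = 0
g(10) = mex{1,2} = 0
g(11) = mex{1,2} = 0
g(12) = mex{0,2} = 1
g(13) = mex{0,2} = 1
g(14) = mex{0,2} = 1
So g(14) = 1.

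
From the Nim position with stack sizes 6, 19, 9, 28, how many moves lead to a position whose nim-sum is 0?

Bitwise XOR of the heap sizes:
  00110  (6)
  10011  (19)
  01001  (9)
  11100  (28)
  -----
  00000  (0)
The nim-sum is already 0, so every move leaves a nonzero nim-sum — there are no winning moves.

0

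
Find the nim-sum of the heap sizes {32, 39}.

7

Write each in binary and XOR column by column:
  100000  (32)
  100111  (39)
  ------
  000111  (7)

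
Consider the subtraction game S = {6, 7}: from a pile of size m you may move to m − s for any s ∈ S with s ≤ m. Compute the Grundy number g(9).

Compute g(0), g(1), … for moves {6, 7}:
k:     0  1  2  3  4  5  6  7  8  9
g(k):  0  0  0  0  0  0  1  1  1  1
So g(9) = 1.

1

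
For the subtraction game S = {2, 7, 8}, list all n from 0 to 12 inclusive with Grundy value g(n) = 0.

0, 1, 4, 5, 10

Build the Grundy sequence with g(k) = mex{g(k−s) : s ∈ {2, 7, 8}, s ≤ k}:
g(0) = mex{} = 0
g(1) = mex{} = 0
g(2) = mex{0} = 1
g(3) = mex{0} = 1
g(4) = mex{1} = 0
g(5) = mex{1} = 0
g(6) = mex{0} = 1
g(7) = mex{0} = 1
g(8) = mex{0,1} = 2
g(9) = mex{0,1} = 2
g(10) = mex{1,2} = 0
g(11) = mex{0,1,2} = 3
g(12) = mex{0} = 1
The P-positions (g = 0) in 0..12 are 0, 1, 4, 5, 10.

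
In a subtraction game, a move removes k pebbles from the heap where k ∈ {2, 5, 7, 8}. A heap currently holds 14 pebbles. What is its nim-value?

0

Compute g(0), g(1), … for moves {2, 5, 7, 8}:
k:     0  1  2  3  4  5  6  7  8  9 10 11 12 13 14
g(k):  0  0  1  1  0  2  1  3  2  2  0  3  1  0  0
So g(14) = 0.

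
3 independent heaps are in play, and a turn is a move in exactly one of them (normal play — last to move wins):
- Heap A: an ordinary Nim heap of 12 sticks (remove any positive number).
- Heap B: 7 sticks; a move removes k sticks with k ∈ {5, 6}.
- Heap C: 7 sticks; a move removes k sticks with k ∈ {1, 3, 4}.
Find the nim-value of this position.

Heap A is a plain Nim heap of size 12, so its Grundy value is 12.
For heap B, compute g(0), g(1), … with moves {5, 6}:
k:     0  1  2  3  4  5  6  7
g(k):  0  0  0  0  0  1  1  1
So g(7) = 1.
For heap C, compute g(0), g(1), … with moves {1, 3, 4}:
g(0) = mex{} = 0
g(1) = mex{0} = 1
g(2) = mex{1} = 0
g(3) = mex{0} = 1
g(4) = mex{0,1} = 2
g(5) = mex{0,1,2} = 3
g(6) = mex{0,1,3} = 2
g(7) = mex{1,2} = 0
So g(7) = 0.
The value of a disjunctive sum is the nim-sum of the parts.
Combined value = 12 XOR 1 XOR 0 = 13.

13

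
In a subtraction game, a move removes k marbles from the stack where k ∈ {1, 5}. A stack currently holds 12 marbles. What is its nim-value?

0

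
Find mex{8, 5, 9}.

0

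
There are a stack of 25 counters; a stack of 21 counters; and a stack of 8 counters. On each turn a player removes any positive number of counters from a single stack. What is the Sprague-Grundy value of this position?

4

Bitwise XOR of the heap sizes:
  11001  (25)
  10101  (21)
  01000  (8)
  -----
  00100  (4)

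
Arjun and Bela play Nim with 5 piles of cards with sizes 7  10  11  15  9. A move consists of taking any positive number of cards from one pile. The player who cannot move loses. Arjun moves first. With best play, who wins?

Bela wins

In binary:
  0111  (7)
  1010  (10)
  1011  (11)
  1111  (15)
  1001  (9)
  ----
  0000  (0)
The nim-sum is 0, so this is a P-position: the player to move is in a losing position under optimal play; Arjun is about to move from it and so loses — Bela wins.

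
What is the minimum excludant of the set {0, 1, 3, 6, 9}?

2

The values 0, 1 are all present; 2 is the first non-negative integer missing from the set.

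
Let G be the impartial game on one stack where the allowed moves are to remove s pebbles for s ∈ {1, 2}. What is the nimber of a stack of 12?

0

Compute g(0), g(1), … for moves {1, 2}:
k:     0  1  2  3  4  5  6  7  8  9 10 11 12
g(k):  0  1  2  0  1  2  0  1  2  0  1  2  0
So g(12) = 0.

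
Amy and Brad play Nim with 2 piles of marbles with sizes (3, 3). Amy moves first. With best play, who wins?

Brad wins

Compute the nim-sum pairwise:
3 ^ 3 = 0
The nim-sum is 0, so this is a P-position: the player to move is in a losing position under optimal play; Amy is about to move from it and so loses — Brad wins.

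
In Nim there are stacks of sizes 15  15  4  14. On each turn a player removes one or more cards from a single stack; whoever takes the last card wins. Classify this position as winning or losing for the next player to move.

Winning position

Write each in binary and XOR column by column:
  1111  (15)
  1111  (15)
  0100  (4)
  1110  (14)
  ----
  1010  (10)
The nim-sum is 10 ≠ 0, so this is an N-position: the player to move can win.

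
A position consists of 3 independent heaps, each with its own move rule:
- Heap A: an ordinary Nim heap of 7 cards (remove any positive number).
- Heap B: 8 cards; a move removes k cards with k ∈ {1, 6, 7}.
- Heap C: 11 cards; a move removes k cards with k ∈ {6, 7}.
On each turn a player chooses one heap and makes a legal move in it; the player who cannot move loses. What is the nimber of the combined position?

Heap A is a plain Nim heap of size 7, so its Grundy value is 7.
Grundy values for heap B (subtraction set {1, 6, 7}):
k:     0  1  2  3  4  5  6  7  8
g(k):  0  1  0  1  0  1  2  3  2
So g(8) = 2.
Grundy values for heap C (subtraction set {6, 7}):
g(0) = mex{} = 0
g(1) = mex{} = 0
g(2) = mex{} = 0
g(3) = mex{} = 0
g(4) = mex{} = 0
g(5) = mex{} = 0
g(6) = mex{0} = 1
g(7) = mex{0} = 1
g(8) = mex{0} = 1
g(9) = mex{0} = 1
g(10) = mex{0} = 1
g(11) = mex{0} = 1
So g(11) = 1.
By the Sprague-Grundy theorem, the Grundy value of a sum of independent games is the XOR of the component values.
Combined value = 7 XOR 2 XOR 1 = 4.

4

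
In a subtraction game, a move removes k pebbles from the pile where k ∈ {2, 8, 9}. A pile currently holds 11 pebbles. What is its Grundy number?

Build the Grundy sequence with g(k) = mex{g(k−s) : s ∈ {2, 8, 9}, s ≤ k}:
k:     0  1  2  3  4  5  6  7  8  9 10 11
g(k):  0  0  1  1  0  0  1  1  2  2  3  0
So g(11) = 0.

0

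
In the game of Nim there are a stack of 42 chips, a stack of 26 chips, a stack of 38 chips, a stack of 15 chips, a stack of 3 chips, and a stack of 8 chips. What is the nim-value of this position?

18

Nim-sum: 42 XOR 26 XOR 38 XOR 15 XOR 3 XOR 8 = 18.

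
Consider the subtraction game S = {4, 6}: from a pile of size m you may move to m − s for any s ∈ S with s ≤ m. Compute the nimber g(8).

2

Build the Grundy sequence with g(k) = mex{g(k−s) : s ∈ {4, 6}, s ≤ k}:
g(0) = mex{} = 0
g(1) = mex{} = 0
g(2) = mex{} = 0
g(3) = mex{} = 0
g(4) = mex{0} = 1
g(5) = mex{0} = 1
g(6) = mex{0} = 1
g(7) = mex{0} = 1
g(8) = mex{0,1} = 2
So g(8) = 2.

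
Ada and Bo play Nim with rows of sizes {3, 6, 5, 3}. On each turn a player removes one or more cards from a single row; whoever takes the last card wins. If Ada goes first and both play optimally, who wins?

Ada wins

Nim-sum: 3 ⊕ 6 ⊕ 5 ⊕ 3 = 3.
The nim-sum is 3 ≠ 0, so this is an N-position: the player to move can win; Ada has a winning move.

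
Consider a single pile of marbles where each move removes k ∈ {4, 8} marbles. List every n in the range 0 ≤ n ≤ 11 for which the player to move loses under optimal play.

0, 1, 2, 3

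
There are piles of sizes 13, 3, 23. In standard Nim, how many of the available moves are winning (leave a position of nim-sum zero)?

In binary:
  01101  (13)
  00011  (3)
  10111  (23)
  -----
  11001  (25)
The overall nim-sum is X = 25. A pile of size p has a winning move iff p XOR X < p (reduce it to p XOR X).
  13: 13 XOR 25 = 20 ≥ 13 — no move.
  3: 3 XOR 25 = 26 ≥ 3 — no move.
  23: 23 XOR 25 = 14 < 23 — winning move (to 14).
That gives 1 winning move.

1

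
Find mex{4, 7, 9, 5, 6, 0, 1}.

2

The values 0, 1 are all present; 2 is the first non-negative integer missing from the set.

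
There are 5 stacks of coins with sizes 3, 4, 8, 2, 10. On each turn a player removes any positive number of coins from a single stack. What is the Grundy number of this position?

7

Nim-sum: 3 ^ 4 ^ 8 ^ 2 ^ 10 = 7.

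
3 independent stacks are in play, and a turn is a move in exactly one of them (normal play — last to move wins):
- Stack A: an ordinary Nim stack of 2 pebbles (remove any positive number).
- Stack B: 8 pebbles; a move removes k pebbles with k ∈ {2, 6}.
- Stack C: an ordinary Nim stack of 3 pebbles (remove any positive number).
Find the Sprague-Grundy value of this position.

1

Stack A is a plain Nim stack of size 2, so its Grundy value is 2.
Build the Grundy sequence for stack B with g(k) = mex{g(k−s) : s ∈ {2, 6}, s ≤ k}:
k:     0  1  2  3  4  5  6  7  8
g(k):  0  0  1  1  0  0  1  1  0
So g(8) = 0.
Stack C is a plain Nim stack of size 3, so its Grundy value is 3.
The value of a disjunctive sum is the nim-sum of the parts.
Combined value = 2 ⊕ 0 ⊕ 3 = 1.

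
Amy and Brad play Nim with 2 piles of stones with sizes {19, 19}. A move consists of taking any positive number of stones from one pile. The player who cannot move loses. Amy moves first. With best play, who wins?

Brad wins

Compute the nim-sum pairwise:
19 ^ 19 = 0
The nim-sum is 0, so this is a P-position: the player to move is in a losing position under optimal play; Amy is about to move from it and so loses — Brad wins.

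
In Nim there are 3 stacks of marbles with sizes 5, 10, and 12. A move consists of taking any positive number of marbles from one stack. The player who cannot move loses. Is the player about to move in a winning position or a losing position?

Winning position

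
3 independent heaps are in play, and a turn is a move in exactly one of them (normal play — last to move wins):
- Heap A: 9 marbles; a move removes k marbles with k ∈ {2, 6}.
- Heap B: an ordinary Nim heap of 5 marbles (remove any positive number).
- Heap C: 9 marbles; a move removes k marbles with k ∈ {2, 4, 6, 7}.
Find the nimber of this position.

Grundy values for heap A (subtraction set {2, 6}):
g(0) = mex{} = 0
g(1) = mex{} = 0
g(2) = mex{0} = 1
g(3) = mex{0} = 1
g(4) = mex{1} = 0
g(5) = mex{1} = 0
g(6) = mex{0} = 1
g(7) = mex{0} = 1
g(8) = mex{1} = 0
g(9) = mex{1} = 0
So g(9) = 0.
Heap B is a plain Nim heap of size 5, so its Grundy value is 5.
For heap C, compute g(0), g(1), … with moves {2, 4, 6, 7}:
k:     0  1  2  3  4  5  6  7  8  9
g(k):  0  0  1  1  2  2  3  3  4  0
So g(9) = 0.
The value of a disjunctive sum is the nim-sum of the parts.
Combined value = 0 XOR 5 XOR 0 = 5.

5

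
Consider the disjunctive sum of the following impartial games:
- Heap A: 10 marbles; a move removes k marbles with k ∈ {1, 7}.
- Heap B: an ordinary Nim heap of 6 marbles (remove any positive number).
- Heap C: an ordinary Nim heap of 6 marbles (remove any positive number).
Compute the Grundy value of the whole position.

For heap A, compute g(0), g(1), … with moves {1, 7}:
g(0) = mex{} = 0
g(1) = mex{0} = 1
g(2) = mex{1} = 0
g(3) = mex{0} = 1
g(4) = mex{1} = 0
g(5) = mex{0} = 1
g(6) = mex{1} = 0
g(7) = mex{0} = 1
g(8) = mex{1} = 0
g(9) = mex{0} = 1
g(10) = mex{1} = 0
So g(10) = 0.
Heap B is a plain Nim heap of size 6, so its Grundy value is 6.
Heap C is a plain Nim heap of size 6, so its Grundy value is 6.
By the Sprague-Grundy theorem, the Grundy value of a sum of independent games is the XOR of the component values.
Combined value = 0 XOR 6 XOR 6 = 0.

0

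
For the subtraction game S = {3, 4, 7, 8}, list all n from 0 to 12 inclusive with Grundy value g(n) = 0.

0, 1, 2, 11, 12

Compute g(0), g(1), … for moves {3, 4, 7, 8}:
k:     0  1  2  3  4  5  6  7  8  9 10 11 12
g(k):  0  0  0  1  1  1  2  2  2  3  3  0  0
The P-positions (g = 0) in 0..12 are 0, 1, 2, 11, 12.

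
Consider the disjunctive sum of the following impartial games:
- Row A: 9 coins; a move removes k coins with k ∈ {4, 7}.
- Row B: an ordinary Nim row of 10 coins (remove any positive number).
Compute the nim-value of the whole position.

8

Build the Grundy sequence for row A with g(k) = mex{g(k−s) : s ∈ {4, 7}, s ≤ k}:
g(0) = mex{} = 0
g(1) = mex{} = 0
g(2) = mex{} = 0
g(3) = mex{} = 0
g(4) = mex{0} = 1
g(5) = mex{0} = 1
g(6) = mex{0} = 1
g(7) = mex{0} = 1
g(8) = mex{0,1} = 2
g(9) = mex{0,1} = 2
So g(9) = 2.
Row B is a plain Nim row of size 10, so its Grundy value is 10.
By the Sprague-Grundy theorem, the Grundy value of a sum of independent games is the XOR of the component values.
Combined value = 2 XOR 10 = 8.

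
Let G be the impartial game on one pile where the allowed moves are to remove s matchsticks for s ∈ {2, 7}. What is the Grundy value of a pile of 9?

0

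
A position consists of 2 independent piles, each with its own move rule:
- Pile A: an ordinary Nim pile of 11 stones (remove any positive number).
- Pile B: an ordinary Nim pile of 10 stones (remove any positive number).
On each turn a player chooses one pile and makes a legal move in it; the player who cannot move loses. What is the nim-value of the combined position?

Pile A is a plain Nim pile of size 11, so its Grundy value is 11.
Pile B is a plain Nim pile of size 10, so its Grundy value is 10.
By the Sprague-Grundy theorem, the Grundy value of a sum of independent games is the XOR of the component values.
Combined value = 11 XOR 10 = 1.

1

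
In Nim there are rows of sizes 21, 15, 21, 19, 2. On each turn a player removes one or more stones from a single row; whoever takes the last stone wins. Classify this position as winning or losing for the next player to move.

Compute the nim-sum pairwise:
21 ^ 15 = 26
26 ^ 21 = 15
15 ^ 19 = 28
28 ^ 2 = 30
The nim-sum is 30 ≠ 0, so this is an N-position: the player to move can win.

Winning position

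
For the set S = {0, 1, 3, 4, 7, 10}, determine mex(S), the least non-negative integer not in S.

2

The values 0, 1 are all present; 2 is the first non-negative integer missing from the set.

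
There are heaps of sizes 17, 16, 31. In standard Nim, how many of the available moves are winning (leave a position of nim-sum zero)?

Compute the nim-sum pairwise:
17 ⊕ 16 = 1
1 ⊕ 31 = 30
The overall nim-sum is X = 30. A heap of size p has a winning move iff p XOR X < p (reduce it to p XOR X).
  17: 17 XOR 30 = 15 < 17 — winning move (to 15).
  16: 16 XOR 30 = 14 < 16 — winning move (to 14).
  31: 31 XOR 30 = 1 < 31 — winning move (to 1).
That gives 3 winning moves.

3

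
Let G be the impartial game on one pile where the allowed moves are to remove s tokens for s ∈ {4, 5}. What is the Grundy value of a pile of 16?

1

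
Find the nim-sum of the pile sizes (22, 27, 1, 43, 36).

3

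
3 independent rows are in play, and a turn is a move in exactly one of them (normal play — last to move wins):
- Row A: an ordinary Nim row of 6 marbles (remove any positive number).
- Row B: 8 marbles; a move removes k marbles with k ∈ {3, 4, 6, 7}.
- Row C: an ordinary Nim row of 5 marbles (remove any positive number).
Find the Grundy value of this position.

Row A is a plain Nim row of size 6, so its Grundy value is 6.
Build the Grundy sequence for row B with g(k) = mex{g(k−s) : s ∈ {3, 4, 6, 7}, s ≤ k}:
k:     0  1  2  3  4  5  6  7  8
g(k):  0  0  0  1  1  1  2  2  2
So g(8) = 2.
Row C is a plain Nim row of size 5, so its Grundy value is 5.
The value of a disjunctive sum is the nim-sum of the parts.
Combined value = 6 XOR 2 XOR 5 = 1.

1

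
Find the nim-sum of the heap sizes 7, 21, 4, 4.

Nim-sum: 7 ^ 21 ^ 4 ^ 4 = 18.

18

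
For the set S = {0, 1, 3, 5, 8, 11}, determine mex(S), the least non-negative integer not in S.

The values 0, 1 are all present; 2 is the first non-negative integer missing from the set.

2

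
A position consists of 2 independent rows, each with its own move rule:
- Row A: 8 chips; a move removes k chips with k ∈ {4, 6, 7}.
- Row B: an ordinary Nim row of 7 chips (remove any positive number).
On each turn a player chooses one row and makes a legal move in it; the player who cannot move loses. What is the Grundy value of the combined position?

5

For row A, compute g(0), g(1), … with moves {4, 6, 7}:
g(0) = mex{} = 0
g(1) = mex{} = 0
g(2) = mex{} = 0
g(3) = mex{} = 0
g(4) = mex{0} = 1
g(5) = mex{0} = 1
g(6) = mex{0} = 1
g(7) = mex{0} = 1
g(8) = mex{0,1} = 2
So g(8) = 2.
Row B is a plain Nim row of size 7, so its Grundy value is 7.
By the Sprague-Grundy theorem, the Grundy value of a sum of independent games is the XOR of the component values.
Combined value = 2 XOR 7 = 5.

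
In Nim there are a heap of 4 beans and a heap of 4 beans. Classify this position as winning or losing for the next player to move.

Losing position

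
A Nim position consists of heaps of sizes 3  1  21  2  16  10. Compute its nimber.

15

Bitwise XOR of the heap sizes:
  00011  (3)
  00001  (1)
  10101  (21)
  00010  (2)
  10000  (16)
  01010  (10)
  -----
  01111  (15)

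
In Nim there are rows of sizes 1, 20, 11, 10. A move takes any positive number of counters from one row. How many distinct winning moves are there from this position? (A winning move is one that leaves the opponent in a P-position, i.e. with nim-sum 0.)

In binary:
  00001  (1)
  10100  (20)
  01011  (11)
  01010  (10)
  -----
  10100  (20)
The overall nim-sum is X = 20. A row of size p has a winning move iff p XOR X < p (reduce it to p XOR X).
  1: 1 XOR 20 = 21 ≥ 1 — no move.
  20: 20 XOR 20 = 0 < 20 — winning move (to 0).
  11: 11 XOR 20 = 31 ≥ 11 — no move.
  10: 10 XOR 20 = 30 ≥ 10 — no move.
That gives 1 winning move.

1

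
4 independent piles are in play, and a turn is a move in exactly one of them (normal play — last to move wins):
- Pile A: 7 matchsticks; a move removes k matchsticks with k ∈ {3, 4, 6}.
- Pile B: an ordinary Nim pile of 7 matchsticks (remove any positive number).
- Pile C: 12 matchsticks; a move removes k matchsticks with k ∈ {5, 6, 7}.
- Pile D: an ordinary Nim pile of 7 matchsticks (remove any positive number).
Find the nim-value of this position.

2

Grundy values for pile A (subtraction set {3, 4, 6}):
g(0) = mex{} = 0
g(1) = mex{} = 0
g(2) = mex{} = 0
g(3) = mex{0} = 1
g(4) = mex{0} = 1
g(5) = mex{0} = 1
g(6) = mex{0,1} = 2
g(7) = mex{0,1} = 2
So g(7) = 2.
Pile B is a plain Nim pile of size 7, so its Grundy value is 7.
For pile C, compute g(0), g(1), … with moves {5, 6, 7}:
k:     0  1  2  3  4  5  6  7  8  9 10 11 12
g(k):  0  0  0  0  0  1  1  1  1  1  2  2  0
So g(12) = 0.
Pile D is a plain Nim pile of size 7, so its Grundy value is 7.
By the Sprague-Grundy theorem, the Grundy value of a sum of independent games is the XOR of the component values.
Combined value = 2 ⊕ 7 ⊕ 0 ⊕ 7 = 2.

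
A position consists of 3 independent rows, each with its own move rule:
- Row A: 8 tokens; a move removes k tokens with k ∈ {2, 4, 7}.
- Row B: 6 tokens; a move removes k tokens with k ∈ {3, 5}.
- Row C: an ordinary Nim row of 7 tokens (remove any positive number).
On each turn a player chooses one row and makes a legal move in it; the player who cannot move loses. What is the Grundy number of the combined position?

Build the Grundy sequence for row A with g(k) = mex{g(k−s) : s ∈ {2, 4, 7}, s ≤ k}:
g(0) = mex{} = 0
g(1) = mex{} = 0
g(2) = mex{0} = 1
g(3) = mex{0} = 1
g(4) = mex{0,1} = 2
g(5) = mex{0,1} = 2
g(6) = mex{1,2} = 0
g(7) = mex{0,1,2} = 3
g(8) = mex{0,2} = 1
So g(8) = 1.
Grundy values for row B (subtraction set {3, 5}):
k:     0  1  2  3  4  5  6
g(k):  0  0  0  1  1  1  2
So g(6) = 2.
Row C is a plain Nim row of size 7, so its Grundy value is 7.
The value of a disjunctive sum is the nim-sum of the parts.
Combined value = 1 XOR 2 XOR 7 = 4.

4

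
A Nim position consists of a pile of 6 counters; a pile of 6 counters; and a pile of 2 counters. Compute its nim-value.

Bitwise XOR of the heap sizes:
  110  (6)
  110  (6)
  010  (2)
  ---
  010  (2)

2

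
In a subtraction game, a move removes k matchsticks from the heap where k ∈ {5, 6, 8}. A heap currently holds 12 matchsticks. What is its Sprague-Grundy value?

2

Compute g(0), g(1), … for moves {5, 6, 8}:
g(0) = mex{} = 0
g(1) = mex{} = 0
g(2) = mex{} = 0
g(3) = mex{} = 0
g(4) = mex{} = 0
g(5) = mex{0} = 1
g(6) = mex{0} = 1
g(7) = mex{0} = 1
g(8) = mex{0} = 1
g(9) = mex{0} = 1
g(10) = mex{0,1} = 2
g(11) = mex{0,1} = 2
g(12) = mex{0,1} = 2
So g(12) = 2.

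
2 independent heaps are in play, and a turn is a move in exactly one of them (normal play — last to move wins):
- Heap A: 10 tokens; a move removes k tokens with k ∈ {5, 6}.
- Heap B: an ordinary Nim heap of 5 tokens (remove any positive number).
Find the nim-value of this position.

7

Build the Grundy sequence for heap A with g(k) = mex{g(k−s) : s ∈ {5, 6}, s ≤ k}:
g(0) = mex{} = 0
g(1) = mex{} = 0
g(2) = mex{} = 0
g(3) = mex{} = 0
g(4) = mex{} = 0
g(5) = mex{0} = 1
g(6) = mex{0} = 1
g(7) = mex{0} = 1
g(8) = mex{0} = 1
g(9) = mex{0} = 1
g(10) = mex{0,1} = 2
So g(10) = 2.
Heap B is a plain Nim heap of size 5, so its Grundy value is 5.
The value of a disjunctive sum is the nim-sum of the parts.
Combined value = 2 XOR 5 = 7.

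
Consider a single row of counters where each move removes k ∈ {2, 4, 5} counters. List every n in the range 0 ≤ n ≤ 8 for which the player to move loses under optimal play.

0, 1, 7, 8

Compute g(0), g(1), … for moves {2, 4, 5}:
g(0) = mex{} = 0
g(1) = mex{} = 0
g(2) = mex{0} = 1
g(3) = mex{0} = 1
g(4) = mex{0,1} = 2
g(5) = mex{0,1} = 2
g(6) = mex{0,1,2} = 3
g(7) = mex{1,2} = 0
g(8) = mex{1,2,3} = 0
The P-positions (g = 0) in 0..8 are 0, 1, 7, 8.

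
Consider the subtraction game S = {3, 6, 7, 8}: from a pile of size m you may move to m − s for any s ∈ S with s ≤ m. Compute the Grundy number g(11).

Compute g(0), g(1), … for moves {3, 6, 7, 8}:
g(0) = mex{} = 0
g(1) = mex{} = 0
g(2) = mex{} = 0
g(3) = mex{0} = 1
g(4) = mex{0} = 1
g(5) = mex{0} = 1
g(6) = mex{0,1} = 2
g(7) = mex{0,1} = 2
g(8) = mex{0,1} = 2
g(9) = mex{0,1,2} = 3
g(10) = mex{0,1,2} = 3
g(11) = mex{1,2} = 0
So g(11) = 0.

0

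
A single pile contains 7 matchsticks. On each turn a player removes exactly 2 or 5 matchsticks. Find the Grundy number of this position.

0

Compute g(0), g(1), … for moves {2, 5}:
g(0) = mex{} = 0
g(1) = mex{} = 0
g(2) = mex{0} = 1
g(3) = mex{0} = 1
g(4) = mex{1} = 0
g(5) = mex{0,1} = 2
g(6) = mex{0} = 1
g(7) = mex{1,2} = 0
So g(7) = 0.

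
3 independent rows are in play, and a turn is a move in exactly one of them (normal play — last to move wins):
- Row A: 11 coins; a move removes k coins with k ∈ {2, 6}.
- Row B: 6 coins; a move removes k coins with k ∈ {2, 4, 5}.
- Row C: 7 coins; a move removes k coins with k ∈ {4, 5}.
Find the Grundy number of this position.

Grundy values for row A (subtraction set {2, 6}):
g(0) = mex{} = 0
g(1) = mex{} = 0
g(2) = mex{0} = 1
g(3) = mex{0} = 1
g(4) = mex{1} = 0
g(5) = mex{1} = 0
g(6) = mex{0} = 1
g(7) = mex{0} = 1
g(8) = mex{1} = 0
g(9) = mex{1} = 0
g(10) = mex{0} = 1
g(11) = mex{0} = 1
So g(11) = 1.
Grundy values for row B (subtraction set {2, 4, 5}):
g(0) = mex{} = 0
g(1) = mex{} = 0
g(2) = mex{0} = 1
g(3) = mex{0} = 1
g(4) = mex{0,1} = 2
g(5) = mex{0,1} = 2
g(6) = mex{0,1,2} = 3
So g(6) = 3.
Grundy values for row C (subtraction set {4, 5}):
k:     0  1  2  3  4  5  6  7
g(k):  0  0  0  0  1  1  1  1
So g(7) = 1.
The value of a disjunctive sum is the nim-sum of the parts.
Combined value = 1 ⊕ 3 ⊕ 1 = 3.

3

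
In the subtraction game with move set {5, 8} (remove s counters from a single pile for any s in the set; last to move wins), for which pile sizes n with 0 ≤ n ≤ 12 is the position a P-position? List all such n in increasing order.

0, 1, 2, 3, 4

Grundy values for subtraction set {5, 8}:
k:     0  1  2  3  4  5  6  7  8  9 10 11 12
g(k):  0  0  0  0  0  1  1  1  1  1  2  2  2
The P-positions (g = 0) in 0..12 are 0, 1, 2, 3, 4.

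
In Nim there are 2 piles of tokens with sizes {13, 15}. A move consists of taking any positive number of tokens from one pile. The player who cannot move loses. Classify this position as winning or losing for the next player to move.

Winning position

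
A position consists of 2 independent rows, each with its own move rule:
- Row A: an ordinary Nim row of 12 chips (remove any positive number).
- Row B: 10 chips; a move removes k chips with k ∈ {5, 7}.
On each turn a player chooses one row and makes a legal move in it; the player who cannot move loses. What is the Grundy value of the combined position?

14

Row A is a plain Nim row of size 12, so its Grundy value is 12.
Build the Grundy sequence for row B with g(k) = mex{g(k−s) : s ∈ {5, 7}, s ≤ k}:
k:     0  1  2  3  4  5  6  7  8  9 10
g(k):  0  0  0  0  0  1  1  1  1  1  2
So g(10) = 2.
The value of a disjunctive sum is the nim-sum of the parts.
Combined value = 12 XOR 2 = 14.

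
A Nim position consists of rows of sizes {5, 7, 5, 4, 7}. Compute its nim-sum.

Compute the nim-sum pairwise:
5 ⊕ 7 = 2
2 ⊕ 5 = 7
7 ⊕ 4 = 3
3 ⊕ 7 = 4

4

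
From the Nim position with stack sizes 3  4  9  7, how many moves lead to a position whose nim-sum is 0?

In binary:
  0011  (3)
  0100  (4)
  1001  (9)
  0111  (7)
  ----
  1001  (9)
The overall nim-sum is X = 9. A stack of size p has a winning move iff p XOR X < p (reduce it to p XOR X).
  3: 3 XOR 9 = 10 ≥ 3 — no move.
  4: 4 XOR 9 = 13 ≥ 4 — no move.
  9: 9 XOR 9 = 0 < 9 — winning move (to 0).
  7: 7 XOR 9 = 14 ≥ 7 — no move.
That gives 1 winning move.

1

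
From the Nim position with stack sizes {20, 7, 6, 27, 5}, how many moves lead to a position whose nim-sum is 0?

Bitwise XOR of the heap sizes:
  10100  (20)
  00111  (7)
  00110  (6)
  11011  (27)
  00101  (5)
  -----
  01011  (11)
The overall nim-sum is X = 11. A stack of size p has a winning move iff p XOR X < p (reduce it to p XOR X).
  20: 20 XOR 11 = 31 ≥ 20 — no move.
  7: 7 XOR 11 = 12 ≥ 7 — no move.
  6: 6 XOR 11 = 13 ≥ 6 — no move.
  27: 27 XOR 11 = 16 < 27 — winning move (to 16).
  5: 5 XOR 11 = 14 ≥ 5 — no move.
That gives 1 winning move.

1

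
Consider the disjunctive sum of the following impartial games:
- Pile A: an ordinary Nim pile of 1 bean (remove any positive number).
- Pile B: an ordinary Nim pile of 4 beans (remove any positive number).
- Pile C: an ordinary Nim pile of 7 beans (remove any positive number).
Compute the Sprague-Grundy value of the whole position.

Pile A is a plain Nim pile of size 1, so its Grundy value is 1.
Pile B is a plain Nim pile of size 4, so its Grundy value is 4.
Pile C is a plain Nim pile of size 7, so its Grundy value is 7.
By the Sprague-Grundy theorem, the Grundy value of a sum of independent games is the XOR of the component values.
Combined value = 1 ⊕ 4 ⊕ 7 = 2.

2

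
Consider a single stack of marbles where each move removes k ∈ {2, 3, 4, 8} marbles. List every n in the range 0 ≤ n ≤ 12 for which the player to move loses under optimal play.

0, 1, 6, 7, 12

Build the Grundy sequence with g(k) = mex{g(k−s) : s ∈ {2, 3, 4, 8}, s ≤ k}:
k:     0  1  2  3  4  5  6  7  8  9 10 11 12
g(k):  0  0  1  1  2  2  0  0  1  1  2  2  0
The P-positions (g = 0) in 0..12 are 0, 1, 6, 7, 12.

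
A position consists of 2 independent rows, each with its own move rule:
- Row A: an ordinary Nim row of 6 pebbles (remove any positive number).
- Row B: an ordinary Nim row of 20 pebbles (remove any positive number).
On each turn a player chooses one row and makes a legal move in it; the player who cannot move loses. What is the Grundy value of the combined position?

18

Row A is a plain Nim row of size 6, so its Grundy value is 6.
Row B is a plain Nim row of size 20, so its Grundy value is 20.
By the Sprague-Grundy theorem, the Grundy value of a sum of independent games is the XOR of the component values.
Combined value = 6 XOR 20 = 18.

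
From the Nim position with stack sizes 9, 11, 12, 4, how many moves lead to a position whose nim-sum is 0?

3

Compute the nim-sum pairwise:
9 XOR 11 = 2
2 XOR 12 = 14
14 XOR 4 = 10
The overall nim-sum is X = 10. A stack of size p has a winning move iff p XOR X < p (reduce it to p XOR X).
  9: 9 XOR 10 = 3 < 9 — winning move (to 3).
  11: 11 XOR 10 = 1 < 11 — winning move (to 1).
  12: 12 XOR 10 = 6 < 12 — winning move (to 6).
  4: 4 XOR 10 = 14 ≥ 4 — no move.
That gives 3 winning moves.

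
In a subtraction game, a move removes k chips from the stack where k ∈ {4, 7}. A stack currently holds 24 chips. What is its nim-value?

0

Build the Grundy sequence with g(k) = mex{g(k−s) : s ∈ {4, 7}, s ≤ k}:
k:     0  1  2  3  4  5  6  7  8  9 10 11 12 13 14 15 16 17 18 19 20 21 22 23 24
g(k):  0  0  0  0  1  1  1  1  2  2  2  0  0  0  0  1  1  1  1  2  2  2  0  0  0
So g(24) = 0.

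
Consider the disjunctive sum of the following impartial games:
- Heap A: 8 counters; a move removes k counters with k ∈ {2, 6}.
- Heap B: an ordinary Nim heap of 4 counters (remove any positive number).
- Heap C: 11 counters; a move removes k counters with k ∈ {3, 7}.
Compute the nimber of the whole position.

4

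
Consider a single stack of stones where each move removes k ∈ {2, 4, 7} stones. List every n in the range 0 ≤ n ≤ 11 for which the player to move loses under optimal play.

0, 1, 6, 9

Compute g(0), g(1), … for moves {2, 4, 7}:
g(0) = mex{} = 0
g(1) = mex{} = 0
g(2) = mex{0} = 1
g(3) = mex{0} = 1
g(4) = mex{0,1} = 2
g(5) = mex{0,1} = 2
g(6) = mex{1,2} = 0
g(7) = mex{0,1,2} = 3
g(8) = mex{0,2} = 1
g(9) = mex{1,2,3} = 0
g(10) = mex{0,1} = 2
g(11) = mex{0,2,3} = 1
The P-positions (g = 0) in 0..11 are 0, 1, 6, 9.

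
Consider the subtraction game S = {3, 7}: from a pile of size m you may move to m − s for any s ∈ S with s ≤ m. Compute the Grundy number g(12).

0

Build the Grundy sequence with g(k) = mex{g(k−s) : s ∈ {3, 7}, s ≤ k}:
g(0) = mex{} = 0
g(1) = mex{} = 0
g(2) = mex{} = 0
g(3) = mex{0} = 1
g(4) = mex{0} = 1
g(5) = mex{0} = 1
g(6) = mex{1} = 0
g(7) = mex{0,1} = 2
g(8) = mex{0,1} = 2
g(9) = mex{0} = 1
g(10) = mex{1,2} = 0
g(11) = mex{1,2} = 0
g(12) = mex{1} = 0
So g(12) = 0.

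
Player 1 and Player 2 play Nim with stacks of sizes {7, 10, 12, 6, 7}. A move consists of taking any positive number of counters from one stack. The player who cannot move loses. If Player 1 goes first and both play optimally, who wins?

Player 2 wins

Bitwise XOR of the heap sizes:
  0111  (7)
  1010  (10)
  1100  (12)
  0110  (6)
  0111  (7)
  ----
  0000  (0)
The nim-sum is 0, so this is a P-position: the player to move is in a losing position under optimal play; Player 1 is about to move from it and so loses — Player 2 wins.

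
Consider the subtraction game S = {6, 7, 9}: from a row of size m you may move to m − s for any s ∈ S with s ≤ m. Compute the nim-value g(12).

Compute g(0), g(1), … for moves {6, 7, 9}:
k:     0  1  2  3  4  5  6  7  8  9 10 11 12
g(k):  0  0  0  0  0  0  1  1  1  1  1  1  2
So g(12) = 2.

2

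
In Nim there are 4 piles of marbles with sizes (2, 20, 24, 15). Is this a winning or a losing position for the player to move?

Compute the nim-sum pairwise:
2 ^ 20 = 22
22 ^ 24 = 14
14 ^ 15 = 1
The nim-sum is 1 ≠ 0, so this is an N-position: the player to move can win.

Winning position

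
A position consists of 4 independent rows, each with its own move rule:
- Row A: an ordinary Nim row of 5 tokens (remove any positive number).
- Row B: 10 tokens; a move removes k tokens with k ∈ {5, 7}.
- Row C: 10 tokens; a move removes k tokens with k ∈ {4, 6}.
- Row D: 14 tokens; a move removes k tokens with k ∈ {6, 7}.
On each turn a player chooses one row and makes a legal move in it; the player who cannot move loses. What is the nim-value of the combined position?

Row A is a plain Nim row of size 5, so its Grundy value is 5.
Grundy values for row B (subtraction set {5, 7}):
g(0) = mex{} = 0
g(1) = mex{} = 0
g(2) = mex{} = 0
g(3) = mex{} = 0
g(4) = mex{} = 0
g(5) = mex{0} = 1
g(6) = mex{0} = 1
g(7) = mex{0} = 1
g(8) = mex{0} = 1
g(9) = mex{0} = 1
g(10) = mex{0,1} = 2
So g(10) = 2.
Build the Grundy sequence for row C with g(k) = mex{g(k−s) : s ∈ {4, 6}, s ≤ k}:
g(0) = mex{} = 0
g(1) = mex{} = 0
g(2) = mex{} = 0
g(3) = mex{} = 0
g(4) = mex{0} = 1
g(5) = mex{0} = 1
g(6) = mex{0} = 1
g(7) = mex{0} = 1
g(8) = mex{0,1} = 2
g(9) = mex{0,1} = 2
g(10) = mex{1} = 0
So g(10) = 0.
Build the Grundy sequence for row D with g(k) = mex{g(k−s) : s ∈ {6, 7}, s ≤ k}:
k:     0  1  2  3  4  5  6  7  8  9 10 11 12 13 14
g(k):  0  0  0  0  0  0  1  1  1  1  1  1  2  0  0
So g(14) = 0.
By the Sprague-Grundy theorem, the Grundy value of a sum of independent games is the XOR of the component values.
Combined value = 5 XOR 2 XOR 0 XOR 0 = 7.

7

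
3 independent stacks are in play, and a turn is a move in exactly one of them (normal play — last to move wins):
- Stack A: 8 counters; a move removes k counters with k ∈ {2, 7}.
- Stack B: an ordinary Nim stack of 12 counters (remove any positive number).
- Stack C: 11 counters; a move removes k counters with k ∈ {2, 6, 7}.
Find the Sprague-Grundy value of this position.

15

Grundy values for stack A (subtraction set {2, 7}):
g(0) = mex{} = 0
g(1) = mex{} = 0
g(2) = mex{0} = 1
g(3) = mex{0} = 1
g(4) = mex{1} = 0
g(5) = mex{1} = 0
g(6) = mex{0} = 1
g(7) = mex{0} = 1
g(8) = mex{0,1} = 2
So g(8) = 2.
Stack B is a plain Nim stack of size 12, so its Grundy value is 12.
Build the Grundy sequence for stack C with g(k) = mex{g(k−s) : s ∈ {2, 6, 7}, s ≤ k}:
g(0) = mex{} = 0
g(1) = mex{} = 0
g(2) = mex{0} = 1
g(3) = mex{0} = 1
g(4) = mex{1} = 0
g(5) = mex{1} = 0
g(6) = mex{0} = 1
g(7) = mex{0} = 1
g(8) = mex{0,1} = 2
g(9) = mex{1} = 0
g(10) = mex{0,1,2} = 3
g(11) = mex{0} = 1
So g(11) = 1.
By the Sprague-Grundy theorem, the Grundy value of a sum of independent games is the XOR of the component values.
Combined value = 2 XOR 12 XOR 1 = 15.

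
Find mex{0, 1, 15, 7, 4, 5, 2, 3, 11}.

The values 0, 1, 2, 3, 4, 5 are all present; 6 is the first non-negative integer missing from the set.

6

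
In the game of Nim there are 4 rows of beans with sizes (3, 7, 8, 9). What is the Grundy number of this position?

Compute the nim-sum pairwise:
3 XOR 7 = 4
4 XOR 8 = 12
12 XOR 9 = 5

5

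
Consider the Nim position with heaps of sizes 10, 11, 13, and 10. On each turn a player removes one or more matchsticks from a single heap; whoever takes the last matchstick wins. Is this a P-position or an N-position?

N-position

Nim-sum: 10 ⊕ 11 ⊕ 13 ⊕ 10 = 6.
The nim-sum is 6 ≠ 0, so this is an N-position: the player to move can win.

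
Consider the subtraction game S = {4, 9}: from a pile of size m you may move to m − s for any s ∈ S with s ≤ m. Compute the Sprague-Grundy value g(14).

0

Compute g(0), g(1), … for moves {4, 9}:
g(0) = mex{} = 0
g(1) = mex{} = 0
g(2) = mex{} = 0
g(3) = mex{} = 0
g(4) = mex{0} = 1
g(5) = mex{0} = 1
g(6) = mex{0} = 1
g(7) = mex{0} = 1
g(8) = mex{1} = 0
g(9) = mex{0,1} = 2
g(10) = mex{0,1} = 2
g(11) = mex{0,1} = 2
g(12) = mex{0} = 1
g(13) = mex{1,2} = 0
g(14) = mex{1,2} = 0
So g(14) = 0.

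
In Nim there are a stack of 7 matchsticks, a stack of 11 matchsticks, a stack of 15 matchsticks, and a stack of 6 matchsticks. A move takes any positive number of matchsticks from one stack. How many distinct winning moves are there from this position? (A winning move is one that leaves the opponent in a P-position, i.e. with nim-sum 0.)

Nim-sum: 7 ^ 11 ^ 15 ^ 6 = 5.
The overall nim-sum is X = 5. A stack of size p has a winning move iff p XOR X < p (reduce it to p XOR X).
  7: 7 XOR 5 = 2 < 7 — winning move (to 2).
  11: 11 XOR 5 = 14 ≥ 11 — no move.
  15: 15 XOR 5 = 10 < 15 — winning move (to 10).
  6: 6 XOR 5 = 3 < 6 — winning move (to 3).
That gives 3 winning moves.

3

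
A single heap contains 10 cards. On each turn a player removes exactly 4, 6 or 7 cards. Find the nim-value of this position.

2

Grundy values for subtraction set {4, 6, 7}:
g(0) = mex{} = 0
g(1) = mex{} = 0
g(2) = mex{} = 0
g(3) = mex{} = 0
g(4) = mex{0} = 1
g(5) = mex{0} = 1
g(6) = mex{0} = 1
g(7) = mex{0} = 1
g(8) = mex{0,1} = 2
g(9) = mex{0,1} = 2
g(10) = mex{0,1} = 2
So g(10) = 2.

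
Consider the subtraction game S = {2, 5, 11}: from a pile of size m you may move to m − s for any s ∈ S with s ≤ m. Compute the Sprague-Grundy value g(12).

2

Compute g(0), g(1), … for moves {2, 5, 11}:
k:     0  1  2  3  4  5  6  7  8  9 10 11 12
g(k):  0  0  1  1  0  2  1  0  0  1  1  2  2
So g(12) = 2.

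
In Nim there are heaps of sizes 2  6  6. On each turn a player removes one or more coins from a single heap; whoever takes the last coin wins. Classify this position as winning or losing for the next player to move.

Nim-sum: 2 XOR 6 XOR 6 = 2.
The nim-sum is 2 ≠ 0, so this is an N-position: the player to move can win.

Winning position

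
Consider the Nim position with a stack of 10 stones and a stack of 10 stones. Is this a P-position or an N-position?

Nim-sum: 10 ^ 10 = 0.
The nim-sum is 0, so this is a P-position: the player to move is in a losing position under optimal play.

P-position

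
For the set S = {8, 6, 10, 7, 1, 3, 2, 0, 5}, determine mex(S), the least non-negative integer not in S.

4

The values 0, 1, 2, 3 are all present; 4 is the first non-negative integer missing from the set.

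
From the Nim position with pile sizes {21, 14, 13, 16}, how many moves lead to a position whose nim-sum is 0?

3

Nim-sum: 21 ⊕ 14 ⊕ 13 ⊕ 16 = 6.
The overall nim-sum is X = 6. A pile of size p has a winning move iff p XOR X < p (reduce it to p XOR X).
  21: 21 XOR 6 = 19 < 21 — winning move (to 19).
  14: 14 XOR 6 = 8 < 14 — winning move (to 8).
  13: 13 XOR 6 = 11 < 13 — winning move (to 11).
  16: 16 XOR 6 = 22 ≥ 16 — no move.
That gives 3 winning moves.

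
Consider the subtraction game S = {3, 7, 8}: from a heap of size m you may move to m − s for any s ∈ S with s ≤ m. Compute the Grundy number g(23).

Build the Grundy sequence with g(k) = mex{g(k−s) : s ∈ {3, 7, 8}, s ≤ k}:
k:     0  1  2  3  4  5  6  7  8  9 10 11 12 13 14 15 16 17 18 19 20 21 22 23
g(k):  0  0  0  1  1  1  0  2  2  1  3  0  0  2  1  1  0  0  2  1  1  0  0  2
So g(23) = 2.

2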